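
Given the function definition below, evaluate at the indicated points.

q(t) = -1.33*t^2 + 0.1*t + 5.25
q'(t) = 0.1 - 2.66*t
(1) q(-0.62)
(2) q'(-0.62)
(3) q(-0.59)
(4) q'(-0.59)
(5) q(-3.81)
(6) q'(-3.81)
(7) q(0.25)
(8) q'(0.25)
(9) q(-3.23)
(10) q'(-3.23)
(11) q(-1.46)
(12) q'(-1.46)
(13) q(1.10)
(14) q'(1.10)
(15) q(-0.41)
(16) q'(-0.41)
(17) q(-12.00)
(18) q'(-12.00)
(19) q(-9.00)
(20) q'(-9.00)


(1) = 4.68
(2) = 1.75
(3) = 4.73
(4) = 1.67
(5) = -14.44
(6) = 10.23
(7) = 5.19
(8) = -0.57
(9) = -8.95
(10) = 8.69
(11) = 2.27
(12) = 3.98
(13) = 3.75
(14) = -2.83
(15) = 4.99
(16) = 1.19
(17) = -187.47
(18) = 32.02
(19) = -103.38
(20) = 24.04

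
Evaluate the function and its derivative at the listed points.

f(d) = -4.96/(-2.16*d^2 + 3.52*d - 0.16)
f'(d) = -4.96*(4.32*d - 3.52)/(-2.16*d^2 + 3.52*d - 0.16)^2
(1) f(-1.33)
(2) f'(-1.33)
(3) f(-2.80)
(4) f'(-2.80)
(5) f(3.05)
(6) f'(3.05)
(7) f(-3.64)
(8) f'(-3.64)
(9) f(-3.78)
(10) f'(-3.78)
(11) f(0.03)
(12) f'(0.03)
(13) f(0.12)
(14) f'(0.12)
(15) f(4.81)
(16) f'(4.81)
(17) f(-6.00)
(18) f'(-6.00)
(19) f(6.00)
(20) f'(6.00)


(1) = 0.57
(2) = 0.61
(3) = 0.18
(4) = 0.11
(5) = 0.52
(6) = -0.53
(7) = 0.12
(8) = 0.06
(9) = 0.11
(10) = 0.05
(11) = 88.03
(12) = 5297.09
(13) = -21.44
(14) = 278.29
(15) = 0.15
(16) = -0.08
(17) = 0.05
(18) = 0.01
(19) = 0.09
(20) = -0.03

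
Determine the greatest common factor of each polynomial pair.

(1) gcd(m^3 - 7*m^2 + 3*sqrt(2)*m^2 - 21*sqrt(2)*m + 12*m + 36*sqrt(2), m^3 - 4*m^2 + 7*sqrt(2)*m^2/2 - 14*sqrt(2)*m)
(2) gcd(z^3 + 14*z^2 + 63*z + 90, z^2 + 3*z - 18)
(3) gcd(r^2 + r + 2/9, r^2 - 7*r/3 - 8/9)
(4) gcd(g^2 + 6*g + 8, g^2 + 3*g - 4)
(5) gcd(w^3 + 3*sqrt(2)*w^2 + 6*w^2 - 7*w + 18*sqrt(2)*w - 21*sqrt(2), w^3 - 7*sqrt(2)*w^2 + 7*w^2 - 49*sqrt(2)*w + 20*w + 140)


(1) = gcd((m - 4)*(m - 3)*(m + 3*sqrt(2)), m*(m - 4)*(m + 7*sqrt(2)/2)) = m - 4
(2) = gcd((z + 3)*(z + 5)*(z + 6), (z - 3)*(z + 6)) = z + 6
(3) = r + 1/3
(4) = g + 4
(5) = gcd((w - 1)*(w + 7)*(w + 3*sqrt(2)), (w + 7)*(w - 5*sqrt(2))*(w - 2*sqrt(2))) = w + 7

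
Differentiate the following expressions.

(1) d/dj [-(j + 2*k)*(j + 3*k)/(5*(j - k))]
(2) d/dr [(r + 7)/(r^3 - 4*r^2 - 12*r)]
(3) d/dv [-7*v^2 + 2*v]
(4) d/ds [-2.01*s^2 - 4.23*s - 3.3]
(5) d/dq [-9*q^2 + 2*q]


(1) = (-(j - k)*(2*j + 5*k) + (j + 2*k)*(j + 3*k))/(5*(j - k)^2)
(2) = (-r*(-r^2 + 4*r + 12) + (r + 7)*(-3*r^2 + 8*r + 12))/(r^2*(-r^2 + 4*r + 12)^2)
(3) = 2 - 14*v
(4) = -4.02*s - 4.23
(5) = 2 - 18*q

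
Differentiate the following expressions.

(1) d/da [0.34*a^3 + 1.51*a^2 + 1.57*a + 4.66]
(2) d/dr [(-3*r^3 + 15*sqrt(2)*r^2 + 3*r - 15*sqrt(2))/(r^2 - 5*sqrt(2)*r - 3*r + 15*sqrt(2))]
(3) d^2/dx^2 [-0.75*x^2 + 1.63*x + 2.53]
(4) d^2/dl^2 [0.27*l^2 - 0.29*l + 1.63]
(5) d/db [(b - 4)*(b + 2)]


(1) = 1.02*a^2 + 3.02*a + 1.57
(2) = 3*(-r^2 + 6*r - 1)/(r^2 - 6*r + 9)
(3) = -1.50000000000000
(4) = 0.540000000000000
(5) = 2*b - 2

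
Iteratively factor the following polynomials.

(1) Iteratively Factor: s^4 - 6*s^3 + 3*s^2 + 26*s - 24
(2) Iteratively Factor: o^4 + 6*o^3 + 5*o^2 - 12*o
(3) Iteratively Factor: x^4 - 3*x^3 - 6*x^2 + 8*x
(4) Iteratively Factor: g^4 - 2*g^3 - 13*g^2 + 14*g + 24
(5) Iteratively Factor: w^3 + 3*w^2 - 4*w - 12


(1) = (s - 1)*(s^3 - 5*s^2 - 2*s + 24) = (s - 4)*(s - 1)*(s^2 - s - 6) = (s - 4)*(s - 1)*(s + 2)*(s - 3)
(2) = (o + 4)*(o^3 + 2*o^2 - 3*o) = o*(o + 4)*(o^2 + 2*o - 3) = o*(o + 3)*(o + 4)*(o - 1)
(3) = (x)*(x^3 - 3*x^2 - 6*x + 8) = x*(x + 2)*(x^2 - 5*x + 4) = x*(x - 4)*(x + 2)*(x - 1)
(4) = (g - 2)*(g^3 - 13*g - 12) = (g - 4)*(g - 2)*(g^2 + 4*g + 3) = (g - 4)*(g - 2)*(g + 1)*(g + 3)
(5) = (w + 3)*(w^2 - 4) = (w - 2)*(w + 3)*(w + 2)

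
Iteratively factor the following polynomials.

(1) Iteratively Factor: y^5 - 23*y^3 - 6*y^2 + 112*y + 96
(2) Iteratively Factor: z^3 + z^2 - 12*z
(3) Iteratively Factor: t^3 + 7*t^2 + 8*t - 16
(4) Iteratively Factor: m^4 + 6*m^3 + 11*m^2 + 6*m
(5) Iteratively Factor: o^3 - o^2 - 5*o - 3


(1) = (y + 4)*(y^4 - 4*y^3 - 7*y^2 + 22*y + 24) = (y + 2)*(y + 4)*(y^3 - 6*y^2 + 5*y + 12) = (y - 3)*(y + 2)*(y + 4)*(y^2 - 3*y - 4) = (y - 4)*(y - 3)*(y + 2)*(y + 4)*(y + 1)
(2) = (z)*(z^2 + z - 12) = z*(z + 4)*(z - 3)
(3) = (t - 1)*(t^2 + 8*t + 16) = (t - 1)*(t + 4)*(t + 4)
(4) = (m + 3)*(m^3 + 3*m^2 + 2*m) = (m + 1)*(m + 3)*(m^2 + 2*m) = m*(m + 1)*(m + 3)*(m + 2)
(5) = (o + 1)*(o^2 - 2*o - 3) = (o - 3)*(o + 1)*(o + 1)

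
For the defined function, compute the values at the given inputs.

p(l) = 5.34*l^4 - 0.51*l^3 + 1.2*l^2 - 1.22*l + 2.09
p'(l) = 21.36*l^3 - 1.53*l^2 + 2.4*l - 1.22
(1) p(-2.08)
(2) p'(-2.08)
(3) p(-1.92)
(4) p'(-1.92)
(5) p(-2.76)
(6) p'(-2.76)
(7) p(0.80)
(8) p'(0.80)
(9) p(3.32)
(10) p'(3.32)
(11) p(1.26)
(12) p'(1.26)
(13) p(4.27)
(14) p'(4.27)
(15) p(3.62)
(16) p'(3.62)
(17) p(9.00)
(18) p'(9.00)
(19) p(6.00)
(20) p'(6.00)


(1) = 114.36
(2) = -205.05
(3) = 85.03
(4) = -162.65
(5) = 335.19
(6) = -468.58
(7) = 3.81
(8) = 10.66
(9) = 641.38
(10) = 771.54
(11) = 14.90
(12) = 42.10
(13) = 1754.28
(14) = 1644.10
(15) = 906.22
(16) = 1000.69
(17) = 34752.26
(18) = 15467.89
(19) = 6848.45
(20) = 4571.86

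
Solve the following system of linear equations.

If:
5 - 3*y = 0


Then:
y = 5/3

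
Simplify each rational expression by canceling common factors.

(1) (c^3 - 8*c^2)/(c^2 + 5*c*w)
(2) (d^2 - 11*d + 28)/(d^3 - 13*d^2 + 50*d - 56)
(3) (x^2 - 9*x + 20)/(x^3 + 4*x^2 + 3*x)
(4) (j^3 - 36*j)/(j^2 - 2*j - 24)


(1) = (c^2 - 8*c)/(c + 5*w)
(2) = 1/(d - 2)
(3) = (x^2 - 9*x + 20)/(x^3 + 4*x^2 + 3*x)
(4) = (j^2 + 6*j)/(j + 4)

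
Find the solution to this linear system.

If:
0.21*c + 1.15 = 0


Then:
c = -5.48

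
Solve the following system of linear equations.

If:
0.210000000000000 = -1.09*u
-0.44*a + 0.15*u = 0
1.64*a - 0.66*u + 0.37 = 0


Then:
No Solution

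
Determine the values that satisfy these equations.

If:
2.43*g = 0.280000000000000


Then:
g = 0.12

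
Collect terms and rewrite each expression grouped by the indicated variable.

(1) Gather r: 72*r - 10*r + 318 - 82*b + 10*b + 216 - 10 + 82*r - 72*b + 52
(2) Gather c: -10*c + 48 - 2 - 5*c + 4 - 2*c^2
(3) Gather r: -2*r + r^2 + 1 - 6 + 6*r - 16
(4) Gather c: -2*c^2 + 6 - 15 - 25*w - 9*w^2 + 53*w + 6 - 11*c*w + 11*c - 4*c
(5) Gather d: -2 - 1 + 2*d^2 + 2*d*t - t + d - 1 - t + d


(1) = -144*b + 144*r + 576
(2) = -2*c^2 - 15*c + 50
(3) = r^2 + 4*r - 21
(4) = -2*c^2 + c*(7 - 11*w) - 9*w^2 + 28*w - 3
(5) = 2*d^2 + d*(2*t + 2) - 2*t - 4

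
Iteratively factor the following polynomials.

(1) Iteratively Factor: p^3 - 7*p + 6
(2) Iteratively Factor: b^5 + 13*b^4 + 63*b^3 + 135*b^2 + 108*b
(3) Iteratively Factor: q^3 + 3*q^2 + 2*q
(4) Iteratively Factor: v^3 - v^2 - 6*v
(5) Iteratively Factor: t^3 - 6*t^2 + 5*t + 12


(1) = (p - 1)*(p^2 + p - 6) = (p - 2)*(p - 1)*(p + 3)
(2) = (b + 3)*(b^4 + 10*b^3 + 33*b^2 + 36*b) = (b + 3)^2*(b^3 + 7*b^2 + 12*b) = (b + 3)^3*(b^2 + 4*b) = (b + 3)^3*(b + 4)*(b)
(3) = (q)*(q^2 + 3*q + 2) = q*(q + 2)*(q + 1)
(4) = (v)*(v^2 - v - 6) = v*(v + 2)*(v - 3)
(5) = (t + 1)*(t^2 - 7*t + 12) = (t - 4)*(t + 1)*(t - 3)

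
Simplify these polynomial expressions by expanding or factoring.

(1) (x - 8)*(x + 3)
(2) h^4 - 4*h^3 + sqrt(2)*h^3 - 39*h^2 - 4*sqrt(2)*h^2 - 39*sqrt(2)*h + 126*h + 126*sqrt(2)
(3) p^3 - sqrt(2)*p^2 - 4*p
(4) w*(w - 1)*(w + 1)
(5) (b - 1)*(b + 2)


(1) = x^2 - 5*x - 24
(2) = (h - 7)*(h - 3)*(h + 6)*(h + sqrt(2))
(3) = p*(p - 2*sqrt(2))*(p + sqrt(2))
(4) = w^3 - w
(5) = b^2 + b - 2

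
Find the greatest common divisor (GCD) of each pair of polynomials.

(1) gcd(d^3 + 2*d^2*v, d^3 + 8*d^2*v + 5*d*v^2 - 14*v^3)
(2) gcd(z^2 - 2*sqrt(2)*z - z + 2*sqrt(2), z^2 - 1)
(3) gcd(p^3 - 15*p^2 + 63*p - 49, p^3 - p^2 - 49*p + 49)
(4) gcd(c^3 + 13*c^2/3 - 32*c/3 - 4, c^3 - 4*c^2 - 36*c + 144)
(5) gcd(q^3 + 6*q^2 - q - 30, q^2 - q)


(1) = gcd(d^2*(d + 2*v), (d - v)*(d + 2*v)*(d + 7*v)) = d + 2*v
(2) = gcd((z - 1)*(z - 2*sqrt(2)), (z - 1)*(z + 1)) = z - 1
(3) = gcd((p - 7)^2*(p - 1), (p - 7)*(p - 1)*(p + 7)) = p^2 - 8*p + 7
(4) = gcd((c - 2)*(c + 1/3)*(c + 6), (c - 6)*(c - 4)*(c + 6)) = c + 6
(5) = gcd((q - 2)*(q + 3)*(q + 5), q*(q - 1)) = 1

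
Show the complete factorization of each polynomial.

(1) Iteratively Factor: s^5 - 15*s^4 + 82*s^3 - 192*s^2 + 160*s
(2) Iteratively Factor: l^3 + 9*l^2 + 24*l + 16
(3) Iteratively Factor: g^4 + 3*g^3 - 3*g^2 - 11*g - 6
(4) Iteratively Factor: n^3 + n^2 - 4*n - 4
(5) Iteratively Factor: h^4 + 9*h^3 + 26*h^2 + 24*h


(1) = (s)*(s^4 - 15*s^3 + 82*s^2 - 192*s + 160) = s*(s - 5)*(s^3 - 10*s^2 + 32*s - 32) = s*(s - 5)*(s - 4)*(s^2 - 6*s + 8) = s*(s - 5)*(s - 4)*(s - 2)*(s - 4)
(2) = (l + 1)*(l^2 + 8*l + 16) = (l + 1)*(l + 4)*(l + 4)
(3) = (g + 1)*(g^3 + 2*g^2 - 5*g - 6) = (g - 2)*(g + 1)*(g^2 + 4*g + 3) = (g - 2)*(g + 1)^2*(g + 3)
(4) = (n - 2)*(n^2 + 3*n + 2) = (n - 2)*(n + 1)*(n + 2)
(5) = (h)*(h^3 + 9*h^2 + 26*h + 24) = h*(h + 3)*(h^2 + 6*h + 8) = h*(h + 2)*(h + 3)*(h + 4)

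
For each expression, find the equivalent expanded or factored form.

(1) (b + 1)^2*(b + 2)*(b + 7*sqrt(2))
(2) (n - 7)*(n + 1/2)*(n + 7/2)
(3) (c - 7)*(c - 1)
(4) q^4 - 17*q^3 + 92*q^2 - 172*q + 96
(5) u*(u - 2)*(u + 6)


(1) = b^4 + 4*b^3 + 7*sqrt(2)*b^3 + 5*b^2 + 28*sqrt(2)*b^2 + 2*b + 35*sqrt(2)*b + 14*sqrt(2)
(2) = n^3 - 3*n^2 - 105*n/4 - 49/4
(3) = c^2 - 8*c + 7
(4) = (q - 8)*(q - 6)*(q - 2)*(q - 1)
(5) = u^3 + 4*u^2 - 12*u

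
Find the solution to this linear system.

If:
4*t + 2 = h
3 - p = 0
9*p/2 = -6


Then:
No Solution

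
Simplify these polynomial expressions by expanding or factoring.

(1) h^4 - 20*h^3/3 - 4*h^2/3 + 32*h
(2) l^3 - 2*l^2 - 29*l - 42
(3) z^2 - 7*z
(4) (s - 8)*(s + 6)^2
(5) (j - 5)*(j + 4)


(1) = h*(h - 6)*(h - 8/3)*(h + 2)
(2) = (l - 7)*(l + 2)*(l + 3)
(3) = z*(z - 7)
(4) = s^3 + 4*s^2 - 60*s - 288
(5) = j^2 - j - 20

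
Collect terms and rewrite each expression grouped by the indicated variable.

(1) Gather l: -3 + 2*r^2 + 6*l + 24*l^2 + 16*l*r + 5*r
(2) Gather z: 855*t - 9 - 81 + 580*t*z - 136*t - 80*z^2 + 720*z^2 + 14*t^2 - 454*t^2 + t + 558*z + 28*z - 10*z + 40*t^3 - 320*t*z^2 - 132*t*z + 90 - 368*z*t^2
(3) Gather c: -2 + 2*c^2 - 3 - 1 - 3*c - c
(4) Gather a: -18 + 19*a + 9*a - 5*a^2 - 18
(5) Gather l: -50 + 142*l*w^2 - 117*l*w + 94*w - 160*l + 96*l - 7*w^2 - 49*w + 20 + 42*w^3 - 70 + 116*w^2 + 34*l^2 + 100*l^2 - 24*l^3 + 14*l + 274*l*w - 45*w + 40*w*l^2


(1) = 24*l^2 + l*(16*r + 6) + 2*r^2 + 5*r - 3
(2) = 40*t^3 - 440*t^2 + 720*t + z^2*(640 - 320*t) + z*(-368*t^2 + 448*t + 576)
(3) = 2*c^2 - 4*c - 6
(4) = -5*a^2 + 28*a - 36
(5) = -24*l^3 + l^2*(40*w + 134) + l*(142*w^2 + 157*w - 50) + 42*w^3 + 109*w^2 - 100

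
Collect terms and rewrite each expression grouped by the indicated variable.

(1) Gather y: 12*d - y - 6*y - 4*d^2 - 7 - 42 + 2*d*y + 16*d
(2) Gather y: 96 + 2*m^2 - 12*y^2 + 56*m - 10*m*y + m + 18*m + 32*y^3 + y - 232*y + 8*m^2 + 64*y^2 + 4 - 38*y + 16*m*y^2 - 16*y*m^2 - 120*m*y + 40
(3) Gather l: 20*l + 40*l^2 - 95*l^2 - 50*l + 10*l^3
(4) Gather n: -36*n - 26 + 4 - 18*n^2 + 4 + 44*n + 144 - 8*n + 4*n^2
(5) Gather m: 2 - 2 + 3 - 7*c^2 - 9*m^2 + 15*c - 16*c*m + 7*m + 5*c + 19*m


(1) = -4*d^2 + 28*d + y*(2*d - 7) - 49
(2) = 10*m^2 + 75*m + 32*y^3 + y^2*(16*m + 52) + y*(-16*m^2 - 130*m - 269) + 140
(3) = 10*l^3 - 55*l^2 - 30*l
(4) = 126 - 14*n^2
(5) = -7*c^2 + 20*c - 9*m^2 + m*(26 - 16*c) + 3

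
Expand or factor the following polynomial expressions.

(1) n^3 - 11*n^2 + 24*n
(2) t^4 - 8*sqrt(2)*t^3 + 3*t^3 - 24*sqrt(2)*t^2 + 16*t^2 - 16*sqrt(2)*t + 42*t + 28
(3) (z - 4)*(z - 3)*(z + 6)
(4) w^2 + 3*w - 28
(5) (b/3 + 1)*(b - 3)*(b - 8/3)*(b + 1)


(1) = n*(n - 8)*(n - 3)
(2) = (t + 1)*(t + 2)*(t - 7*sqrt(2))*(t - sqrt(2))
(3) = z^3 - z^2 - 30*z + 72
(4) = (w - 4)*(w + 7)
(5) = b^4/3 - 5*b^3/9 - 35*b^2/9 + 5*b + 8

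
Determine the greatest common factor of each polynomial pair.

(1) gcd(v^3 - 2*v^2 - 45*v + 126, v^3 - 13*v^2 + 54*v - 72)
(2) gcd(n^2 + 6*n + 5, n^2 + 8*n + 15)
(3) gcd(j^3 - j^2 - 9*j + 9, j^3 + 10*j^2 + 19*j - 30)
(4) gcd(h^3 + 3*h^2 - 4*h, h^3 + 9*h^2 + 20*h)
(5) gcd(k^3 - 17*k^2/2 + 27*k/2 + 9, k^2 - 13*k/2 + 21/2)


(1) = gcd((v - 6)*(v - 3)*(v + 7), (v - 6)*(v - 4)*(v - 3)) = v^2 - 9*v + 18
(2) = n + 5
(3) = j - 1
(4) = gcd(h*(h - 1)*(h + 4), h*(h + 4)*(h + 5)) = h^2 + 4*h
(5) = k - 3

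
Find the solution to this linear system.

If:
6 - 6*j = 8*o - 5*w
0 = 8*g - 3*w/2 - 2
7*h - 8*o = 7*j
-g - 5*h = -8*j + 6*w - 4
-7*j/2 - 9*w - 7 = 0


Then:
g = 3364/22339
h = 8656/22339
j = -14222/22339
o = 80073/89356
w = -11844/22339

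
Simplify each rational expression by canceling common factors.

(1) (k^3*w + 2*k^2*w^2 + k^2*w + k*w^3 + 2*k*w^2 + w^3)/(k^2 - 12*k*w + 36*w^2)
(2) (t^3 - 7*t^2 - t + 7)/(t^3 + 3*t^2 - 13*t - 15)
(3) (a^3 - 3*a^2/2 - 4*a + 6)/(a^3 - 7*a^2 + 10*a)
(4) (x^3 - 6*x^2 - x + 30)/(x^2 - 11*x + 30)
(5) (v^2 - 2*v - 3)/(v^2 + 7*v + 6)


(1) = (k^3*w + 2*k^2*w^2 + k^2*w + k*w^3 + 2*k*w^2 + w^3)/(k^2 - 12*k*w + 36*w^2)
(2) = (t^2 - 8*t + 7)/(t^2 + 2*t - 15)
(3) = (2*a^2 + a - 6)/(2*a^2 - 10*a)
(4) = (x^2 - x - 6)/(x - 6)
(5) = (v - 3)/(v + 6)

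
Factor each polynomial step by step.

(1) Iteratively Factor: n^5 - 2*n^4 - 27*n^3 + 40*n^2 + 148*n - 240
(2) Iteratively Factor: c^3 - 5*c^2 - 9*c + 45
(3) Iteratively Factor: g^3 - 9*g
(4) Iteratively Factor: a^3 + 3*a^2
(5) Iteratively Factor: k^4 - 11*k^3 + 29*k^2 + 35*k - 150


(1) = (n - 2)*(n^4 - 27*n^2 - 14*n + 120) = (n - 2)*(n + 4)*(n^3 - 4*n^2 - 11*n + 30) = (n - 2)*(n + 3)*(n + 4)*(n^2 - 7*n + 10) = (n - 2)^2*(n + 3)*(n + 4)*(n - 5)
(2) = (c - 5)*(c^2 - 9) = (c - 5)*(c + 3)*(c - 3)
(3) = (g)*(g^2 - 9) = g*(g - 3)*(g + 3)
(4) = (a + 3)*(a^2) = a*(a + 3)*(a)
(5) = (k + 2)*(k^3 - 13*k^2 + 55*k - 75) = (k - 5)*(k + 2)*(k^2 - 8*k + 15) = (k - 5)^2*(k + 2)*(k - 3)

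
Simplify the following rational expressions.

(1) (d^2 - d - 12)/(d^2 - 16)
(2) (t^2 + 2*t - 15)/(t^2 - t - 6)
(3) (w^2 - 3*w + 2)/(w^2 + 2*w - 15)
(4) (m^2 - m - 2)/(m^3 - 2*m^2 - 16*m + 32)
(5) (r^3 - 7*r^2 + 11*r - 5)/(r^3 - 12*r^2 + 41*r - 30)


(1) = (d + 3)/(d + 4)
(2) = (t + 5)/(t + 2)
(3) = (w^2 - 3*w + 2)/(w^2 + 2*w - 15)
(4) = (m + 1)/(m^2 - 16)
(5) = (r - 1)/(r - 6)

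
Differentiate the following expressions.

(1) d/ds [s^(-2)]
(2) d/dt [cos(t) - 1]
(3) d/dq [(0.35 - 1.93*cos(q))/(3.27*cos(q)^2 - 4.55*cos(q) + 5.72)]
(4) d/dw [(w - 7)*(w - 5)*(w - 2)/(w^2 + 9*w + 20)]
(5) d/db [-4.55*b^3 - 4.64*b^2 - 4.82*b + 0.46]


(1) = -2/s^3
(2) = -sin(t)
(3) = (-6.3111*cos(q)^2 + 2.289*cos(q) + 9.4471)*sin(q)/(10.6929*cos(q)^4 - 29.757*cos(q)^3 + 58.1113*cos(q)^2 - 52.052*cos(q) + 32.7184)
(4) = (w^4 + 18*w^3 - 125*w^2 - 420*w + 1810)/(w^4 + 18*w^3 + 121*w^2 + 360*w + 400)
(5) = -13.65*b^2 - 9.28*b - 4.82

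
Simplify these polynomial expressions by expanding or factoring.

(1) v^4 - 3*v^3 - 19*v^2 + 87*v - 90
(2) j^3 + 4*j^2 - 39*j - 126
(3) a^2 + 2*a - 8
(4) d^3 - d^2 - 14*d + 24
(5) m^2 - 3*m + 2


(1) = (v - 3)^2*(v - 2)*(v + 5)
(2) = (j - 6)*(j + 3)*(j + 7)
(3) = (a - 2)*(a + 4)
(4) = (d - 3)*(d - 2)*(d + 4)
(5) = (m - 2)*(m - 1)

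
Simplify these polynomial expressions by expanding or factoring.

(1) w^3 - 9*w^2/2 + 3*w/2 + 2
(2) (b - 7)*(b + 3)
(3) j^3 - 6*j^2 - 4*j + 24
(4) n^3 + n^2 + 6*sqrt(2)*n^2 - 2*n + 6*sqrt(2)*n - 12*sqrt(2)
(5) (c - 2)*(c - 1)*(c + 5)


(1) = (w - 4)*(w - 1)*(w + 1/2)
(2) = b^2 - 4*b - 21
(3) = (j - 6)*(j - 2)*(j + 2)
(4) = (n - 1)*(n + 2)*(n + 6*sqrt(2))
(5) = c^3 + 2*c^2 - 13*c + 10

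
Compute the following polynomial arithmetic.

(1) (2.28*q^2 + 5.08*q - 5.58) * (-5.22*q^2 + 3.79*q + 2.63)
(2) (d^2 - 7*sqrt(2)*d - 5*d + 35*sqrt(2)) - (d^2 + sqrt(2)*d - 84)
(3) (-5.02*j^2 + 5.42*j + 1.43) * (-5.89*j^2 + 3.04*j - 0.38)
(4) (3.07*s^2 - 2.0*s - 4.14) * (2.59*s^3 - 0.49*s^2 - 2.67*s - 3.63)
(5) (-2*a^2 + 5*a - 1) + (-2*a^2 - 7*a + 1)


(1) = -11.9016*q^4 - 17.8764*q^3 + 54.3772*q^2 - 7.7878*q - 14.6754
(2) = -8*sqrt(2)*d - 5*d + 35*sqrt(2) + 84
(3) = 29.5678*j^4 - 47.1846*j^3 + 9.9617*j^2 + 2.2876*j - 0.5434
(4) = 7.9513*s^5 - 6.6843*s^4 - 17.9395*s^3 - 3.7755*s^2 + 18.3138*s + 15.0282
(5) = -4*a^2 - 2*a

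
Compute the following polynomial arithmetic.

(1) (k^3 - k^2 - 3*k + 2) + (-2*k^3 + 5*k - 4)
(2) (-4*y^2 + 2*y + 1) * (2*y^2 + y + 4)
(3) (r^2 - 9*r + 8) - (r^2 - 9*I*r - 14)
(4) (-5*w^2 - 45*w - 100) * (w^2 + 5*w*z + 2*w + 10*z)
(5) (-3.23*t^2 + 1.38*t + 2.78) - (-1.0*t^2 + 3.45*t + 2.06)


(1) = -k^3 - k^2 + 2*k - 2
(2) = -8*y^4 - 12*y^2 + 9*y + 4
(3) = -9*r + 9*I*r + 22
(4) = -5*w^4 - 25*w^3*z - 55*w^3 - 275*w^2*z - 190*w^2 - 950*w*z - 200*w - 1000*z
(5) = -2.23*t^2 - 2.07*t + 0.72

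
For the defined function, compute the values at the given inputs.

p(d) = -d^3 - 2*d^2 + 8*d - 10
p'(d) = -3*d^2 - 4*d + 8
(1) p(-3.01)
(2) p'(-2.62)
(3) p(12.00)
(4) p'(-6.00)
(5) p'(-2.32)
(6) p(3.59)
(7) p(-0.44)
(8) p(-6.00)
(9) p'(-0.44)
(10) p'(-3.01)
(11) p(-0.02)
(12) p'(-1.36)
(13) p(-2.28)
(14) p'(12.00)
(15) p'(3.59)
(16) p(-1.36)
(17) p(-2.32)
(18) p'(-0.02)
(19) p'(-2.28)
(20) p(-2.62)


(1) = -24.93
(2) = -2.11
(3) = -1930.00
(4) = -76.00
(5) = 1.13
(6) = -53.32
(7) = -13.82
(8) = 86.00
(9) = 9.18
(10) = -7.14
(11) = -10.16
(12) = 7.89
(13) = -26.78
(14) = -472.00
(15) = -45.02
(16) = -22.06
(17) = -26.84
(18) = 8.08
(19) = 1.52
(20) = -26.70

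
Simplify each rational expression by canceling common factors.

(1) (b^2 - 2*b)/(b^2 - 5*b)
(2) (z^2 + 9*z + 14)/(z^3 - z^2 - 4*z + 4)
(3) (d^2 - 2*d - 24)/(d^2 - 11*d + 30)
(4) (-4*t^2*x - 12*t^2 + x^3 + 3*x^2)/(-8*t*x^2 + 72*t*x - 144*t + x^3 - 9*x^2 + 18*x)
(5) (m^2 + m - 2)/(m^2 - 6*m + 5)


(1) = (b - 2)/(b - 5)
(2) = (z + 7)/(z^2 - 3*z + 2)
(3) = (d + 4)/(d - 5)
(4) = (-4*t^2*x - 12*t^2 + x^3 + 3*x^2)/(-8*t*x^2 + 72*t*x - 144*t + x^3 - 9*x^2 + 18*x)
(5) = (m + 2)/(m - 5)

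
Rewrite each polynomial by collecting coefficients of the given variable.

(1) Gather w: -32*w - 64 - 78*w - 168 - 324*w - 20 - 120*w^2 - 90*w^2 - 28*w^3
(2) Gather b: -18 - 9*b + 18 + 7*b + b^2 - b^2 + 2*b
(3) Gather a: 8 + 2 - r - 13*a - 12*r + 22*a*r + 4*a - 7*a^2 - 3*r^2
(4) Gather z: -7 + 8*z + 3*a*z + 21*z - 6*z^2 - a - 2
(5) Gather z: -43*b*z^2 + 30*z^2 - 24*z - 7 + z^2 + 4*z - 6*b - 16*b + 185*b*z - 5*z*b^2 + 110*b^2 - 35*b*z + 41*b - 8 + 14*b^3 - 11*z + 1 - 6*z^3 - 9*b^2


(1) = -28*w^3 - 210*w^2 - 434*w - 252
(2) = 0
(3) = -7*a^2 + a*(22*r - 9) - 3*r^2 - 13*r + 10
(4) = -a - 6*z^2 + z*(3*a + 29) - 9
(5) = 14*b^3 + 101*b^2 + 19*b - 6*z^3 + z^2*(31 - 43*b) + z*(-5*b^2 + 150*b - 31) - 14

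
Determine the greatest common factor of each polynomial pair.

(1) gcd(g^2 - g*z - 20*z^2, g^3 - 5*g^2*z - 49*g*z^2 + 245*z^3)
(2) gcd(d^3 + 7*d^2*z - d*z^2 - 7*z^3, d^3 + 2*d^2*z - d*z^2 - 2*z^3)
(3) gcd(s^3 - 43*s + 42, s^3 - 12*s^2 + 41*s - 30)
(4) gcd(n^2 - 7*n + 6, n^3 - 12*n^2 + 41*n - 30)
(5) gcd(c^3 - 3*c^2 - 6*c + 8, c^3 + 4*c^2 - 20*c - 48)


(1) = gcd((g - 5*z)*(g + 4*z), (g - 7*z)*(g - 5*z)*(g + 7*z)) = -g + 5*z
(2) = -d^2 + z^2
(3) = gcd((s - 6)*(s - 1)*(s + 7), (s - 6)*(s - 5)*(s - 1)) = s^2 - 7*s + 6
(4) = gcd((n - 6)*(n - 1), (n - 6)*(n - 5)*(n - 1)) = n^2 - 7*n + 6
(5) = gcd((c - 4)*(c - 1)*(c + 2), (c - 4)*(c + 2)*(c + 6)) = c^2 - 2*c - 8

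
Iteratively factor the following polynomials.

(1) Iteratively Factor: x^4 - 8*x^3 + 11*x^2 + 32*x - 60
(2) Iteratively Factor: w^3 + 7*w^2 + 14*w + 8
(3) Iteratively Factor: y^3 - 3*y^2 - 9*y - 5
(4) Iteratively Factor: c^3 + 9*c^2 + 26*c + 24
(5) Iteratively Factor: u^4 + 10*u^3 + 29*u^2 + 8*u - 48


(1) = (x - 5)*(x^3 - 3*x^2 - 4*x + 12) = (x - 5)*(x + 2)*(x^2 - 5*x + 6) = (x - 5)*(x - 2)*(x + 2)*(x - 3)
(2) = (w + 2)*(w^2 + 5*w + 4) = (w + 1)*(w + 2)*(w + 4)
(3) = (y + 1)*(y^2 - 4*y - 5) = (y + 1)^2*(y - 5)
(4) = (c + 2)*(c^2 + 7*c + 12) = (c + 2)*(c + 4)*(c + 3)
(5) = (u + 4)*(u^3 + 6*u^2 + 5*u - 12) = (u + 3)*(u + 4)*(u^2 + 3*u - 4) = (u - 1)*(u + 3)*(u + 4)*(u + 4)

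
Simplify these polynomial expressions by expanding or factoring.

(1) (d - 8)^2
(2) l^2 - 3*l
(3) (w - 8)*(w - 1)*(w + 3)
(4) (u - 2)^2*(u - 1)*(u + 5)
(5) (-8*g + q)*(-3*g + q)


(1) = d^2 - 16*d + 64
(2) = l*(l - 3)
(3) = w^3 - 6*w^2 - 19*w + 24
(4) = u^4 - 17*u^2 + 36*u - 20
(5) = 24*g^2 - 11*g*q + q^2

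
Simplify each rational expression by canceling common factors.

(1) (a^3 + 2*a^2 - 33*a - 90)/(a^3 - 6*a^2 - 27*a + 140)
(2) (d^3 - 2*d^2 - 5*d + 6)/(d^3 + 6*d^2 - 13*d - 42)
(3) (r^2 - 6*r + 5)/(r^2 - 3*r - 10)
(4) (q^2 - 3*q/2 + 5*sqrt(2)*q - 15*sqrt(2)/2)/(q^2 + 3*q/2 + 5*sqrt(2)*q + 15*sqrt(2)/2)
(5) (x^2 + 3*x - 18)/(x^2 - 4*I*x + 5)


(1) = (a^2 - 3*a - 18)/(a^2 - 11*a + 28)
(2) = (d - 1)/(d + 7)
(3) = (r - 1)/(r + 2)
(4) = (4*q - 6)/(4*q + 6)
(5) = (x^2 + 3*x - 18)/(x^2 - 4*I*x + 5)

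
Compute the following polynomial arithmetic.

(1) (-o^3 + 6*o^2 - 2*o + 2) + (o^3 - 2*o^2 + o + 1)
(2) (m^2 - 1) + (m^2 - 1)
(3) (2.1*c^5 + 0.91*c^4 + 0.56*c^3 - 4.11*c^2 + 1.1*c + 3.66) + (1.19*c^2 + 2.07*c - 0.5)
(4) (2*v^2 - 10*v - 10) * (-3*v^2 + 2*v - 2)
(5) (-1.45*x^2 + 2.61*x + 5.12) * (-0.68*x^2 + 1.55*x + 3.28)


(1) = 4*o^2 - o + 3
(2) = 2*m^2 - 2
(3) = 2.1*c^5 + 0.91*c^4 + 0.56*c^3 - 2.92*c^2 + 3.17*c + 3.16
(4) = -6*v^4 + 34*v^3 + 6*v^2 + 20
(5) = 0.986*x^4 - 4.0223*x^3 - 4.1921*x^2 + 16.4968*x + 16.7936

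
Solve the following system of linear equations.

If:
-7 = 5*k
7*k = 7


Then:
No Solution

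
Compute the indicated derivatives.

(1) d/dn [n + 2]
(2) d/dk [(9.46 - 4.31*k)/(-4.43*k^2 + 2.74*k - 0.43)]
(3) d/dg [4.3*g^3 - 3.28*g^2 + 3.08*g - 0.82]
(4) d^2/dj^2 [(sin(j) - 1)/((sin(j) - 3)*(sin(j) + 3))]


(1) = 1
(2) = (-19.0933*k^2 + 83.8156*k - 24.0671)/(19.6249*k^4 - 24.2764*k^3 + 11.3174*k^2 - 2.3564*k + 0.1849)
(3) = 12.9*g^2 - 6.56*g + 3.08
(4) = (-sin(j)^5 + 4*sin(j)^4 - 52*sin(j)^3 + 30*sin(j)^2 - 27*sin(j) - 18)/((sin(j) - 3)^3*(sin(j) + 3)^3)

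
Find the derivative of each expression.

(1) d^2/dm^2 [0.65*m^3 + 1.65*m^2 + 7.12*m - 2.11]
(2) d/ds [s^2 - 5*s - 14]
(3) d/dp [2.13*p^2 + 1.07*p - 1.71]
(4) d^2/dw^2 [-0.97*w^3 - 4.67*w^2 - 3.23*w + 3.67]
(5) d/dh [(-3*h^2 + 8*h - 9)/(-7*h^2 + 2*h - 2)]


(1) = 3.9*m + 3.3
(2) = 2*s - 5
(3) = 4.26*p + 1.07
(4) = -5.82*w - 9.34
(5) = 2*(25*h^2 - 57*h + 1)/(49*h^4 - 28*h^3 + 32*h^2 - 8*h + 4)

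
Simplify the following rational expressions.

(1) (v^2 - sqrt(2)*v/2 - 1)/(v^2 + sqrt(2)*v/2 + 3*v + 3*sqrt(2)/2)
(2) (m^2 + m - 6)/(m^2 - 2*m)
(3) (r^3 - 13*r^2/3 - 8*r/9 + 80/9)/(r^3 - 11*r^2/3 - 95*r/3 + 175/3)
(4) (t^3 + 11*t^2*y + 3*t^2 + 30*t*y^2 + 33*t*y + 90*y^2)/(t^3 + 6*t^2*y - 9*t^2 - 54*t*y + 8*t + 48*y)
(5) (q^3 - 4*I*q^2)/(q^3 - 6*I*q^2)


(1) = (4*v - 4*sqrt(2))/(4*v + 12)
(2) = (m + 3)/m
(3) = (3*r^2 - 8*r - 16)/(3*r^2 - 6*r - 105)
(4) = (t^2 + 5*t*y + 3*t + 15*y)/(t^2 - 9*t + 8)
(5) = (q - 4*I)/(q - 6*I)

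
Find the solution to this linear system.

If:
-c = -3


Then:
c = 3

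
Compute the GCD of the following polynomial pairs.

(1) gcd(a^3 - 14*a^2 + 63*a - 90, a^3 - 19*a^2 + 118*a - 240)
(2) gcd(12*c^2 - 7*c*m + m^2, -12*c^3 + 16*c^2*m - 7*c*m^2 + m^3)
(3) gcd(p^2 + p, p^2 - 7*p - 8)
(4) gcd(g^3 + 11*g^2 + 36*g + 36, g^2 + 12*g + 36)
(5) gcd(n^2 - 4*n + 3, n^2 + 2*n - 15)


(1) = a^2 - 11*a + 30
(2) = gcd((-4*c + m)*(-3*c + m), (-3*c + m)*(-2*c + m)^2) = 3*c - m
(3) = gcd(p*(p + 1), (p - 8)*(p + 1)) = p + 1
(4) = g + 6
(5) = n - 3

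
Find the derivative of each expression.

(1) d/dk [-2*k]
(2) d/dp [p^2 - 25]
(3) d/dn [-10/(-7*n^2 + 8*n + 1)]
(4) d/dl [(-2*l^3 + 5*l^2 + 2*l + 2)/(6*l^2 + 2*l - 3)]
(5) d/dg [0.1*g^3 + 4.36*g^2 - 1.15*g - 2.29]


(1) = -2
(2) = 2*p
(3) = 20*(4 - 7*n)/(-7*n^2 + 8*n + 1)^2
(4) = 2*(-6*l^4 - 4*l^3 + 8*l^2 - 27*l - 5)/(36*l^4 + 24*l^3 - 32*l^2 - 12*l + 9)
(5) = 0.3*g^2 + 8.72*g - 1.15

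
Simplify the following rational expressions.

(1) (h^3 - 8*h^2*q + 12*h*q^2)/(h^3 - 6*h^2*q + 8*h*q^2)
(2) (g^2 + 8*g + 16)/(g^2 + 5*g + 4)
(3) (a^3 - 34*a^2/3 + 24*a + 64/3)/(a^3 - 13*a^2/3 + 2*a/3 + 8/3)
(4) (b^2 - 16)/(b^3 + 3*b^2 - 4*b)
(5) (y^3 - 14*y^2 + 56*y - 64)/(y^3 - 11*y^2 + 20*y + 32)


(1) = (-h + 6*q)/(-h + 4*q)
(2) = (g + 4)/(g + 1)
(3) = (a - 8)/(a - 1)
(4) = (b - 4)/(b^2 - b)
(5) = (y - 2)/(y + 1)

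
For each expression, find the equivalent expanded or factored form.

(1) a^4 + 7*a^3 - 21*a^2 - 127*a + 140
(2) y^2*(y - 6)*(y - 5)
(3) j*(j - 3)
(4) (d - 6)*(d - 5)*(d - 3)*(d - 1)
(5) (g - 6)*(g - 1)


(1) = (a - 4)*(a - 1)*(a + 5)*(a + 7)
(2) = y^4 - 11*y^3 + 30*y^2
(3) = j^2 - 3*j
(4) = d^4 - 15*d^3 + 77*d^2 - 153*d + 90
(5) = g^2 - 7*g + 6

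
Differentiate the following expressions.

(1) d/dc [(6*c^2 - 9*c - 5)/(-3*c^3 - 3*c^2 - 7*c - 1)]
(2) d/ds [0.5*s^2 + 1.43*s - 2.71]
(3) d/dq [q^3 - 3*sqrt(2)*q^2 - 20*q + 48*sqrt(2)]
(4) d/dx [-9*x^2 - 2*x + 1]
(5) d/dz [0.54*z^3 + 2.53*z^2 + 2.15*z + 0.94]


(1) = 2*(9*c^4 - 27*c^3 - 57*c^2 - 21*c - 13)/(9*c^6 + 18*c^5 + 51*c^4 + 48*c^3 + 55*c^2 + 14*c + 1)
(2) = 1.0*s + 1.43
(3) = 3*q^2 - 6*sqrt(2)*q - 20
(4) = -18*x - 2
(5) = 1.62*z^2 + 5.06*z + 2.15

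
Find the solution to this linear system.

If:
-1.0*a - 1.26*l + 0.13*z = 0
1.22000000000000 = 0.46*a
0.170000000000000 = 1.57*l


Then:
a = 2.65
l = 0.11
z = 21.45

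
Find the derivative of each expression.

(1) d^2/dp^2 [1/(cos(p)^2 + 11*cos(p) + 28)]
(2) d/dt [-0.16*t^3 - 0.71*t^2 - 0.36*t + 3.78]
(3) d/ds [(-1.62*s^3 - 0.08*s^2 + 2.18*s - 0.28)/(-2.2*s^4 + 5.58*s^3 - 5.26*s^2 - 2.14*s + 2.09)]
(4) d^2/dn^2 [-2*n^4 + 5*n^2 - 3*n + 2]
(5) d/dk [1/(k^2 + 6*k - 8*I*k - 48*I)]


(1) = (-4*sin(p)^4 + 11*sin(p)^2 + 1397*cos(p)/4 - 33*cos(3*p)/4 + 179)/((cos(p) + 4)^3*(cos(p) + 7)^3)
(2) = -0.48*t^2 - 1.42*t - 0.36
(3) = (-3.564*s^6 - 0.352*s^5 + 23.3556*s^4 - 19.8592*s^3 + 6.1678*s^2 - 3.28*s + 3.957)/(4.84*s^8 - 24.552*s^7 + 54.2804*s^6 - 49.2856*s^5 - 5.4108*s^4 + 45.8372*s^3 - 17.4072*s^2 - 8.9452*s + 4.3681)
(4) = 10 - 24*n^2
(5) = 2*(-k - 3 + 4*I)/(k^2 + 6*k - 8*I*k - 48*I)^2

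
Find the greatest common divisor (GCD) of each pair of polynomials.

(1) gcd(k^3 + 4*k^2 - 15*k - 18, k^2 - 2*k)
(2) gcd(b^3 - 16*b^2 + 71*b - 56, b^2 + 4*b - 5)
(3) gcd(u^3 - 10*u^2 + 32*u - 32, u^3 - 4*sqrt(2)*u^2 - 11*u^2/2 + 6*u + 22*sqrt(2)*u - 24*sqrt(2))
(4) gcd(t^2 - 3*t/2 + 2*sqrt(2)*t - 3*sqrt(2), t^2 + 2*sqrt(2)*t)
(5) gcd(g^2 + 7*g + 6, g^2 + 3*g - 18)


(1) = gcd((k - 3)*(k + 1)*(k + 6), k*(k - 2)) = 1
(2) = b - 1
(3) = gcd((u - 4)^2*(u - 2), (u - 4)*(u - 3/2)*(u - 4*sqrt(2))) = u - 4
(4) = gcd((t - 3/2)*(t + 2*sqrt(2)), t*(t + 2*sqrt(2))) = t + 2*sqrt(2)
(5) = gcd((g + 1)*(g + 6), (g - 3)*(g + 6)) = g + 6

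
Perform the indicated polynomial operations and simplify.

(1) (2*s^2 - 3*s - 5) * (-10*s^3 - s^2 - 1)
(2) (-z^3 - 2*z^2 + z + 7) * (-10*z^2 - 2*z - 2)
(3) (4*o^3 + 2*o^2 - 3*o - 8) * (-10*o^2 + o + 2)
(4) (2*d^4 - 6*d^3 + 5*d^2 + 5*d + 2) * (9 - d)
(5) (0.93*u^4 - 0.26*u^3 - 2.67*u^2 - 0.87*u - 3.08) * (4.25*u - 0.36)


(1) = -20*s^5 + 28*s^4 + 53*s^3 + 3*s^2 + 3*s + 5
(2) = 10*z^5 + 22*z^4 - 4*z^3 - 68*z^2 - 16*z - 14
(3) = -40*o^5 - 16*o^4 + 40*o^3 + 81*o^2 - 14*o - 16
(4) = -2*d^5 + 24*d^4 - 59*d^3 + 40*d^2 + 43*d + 18
(5) = 3.9525*u^5 - 1.4398*u^4 - 11.2539*u^3 - 2.7363*u^2 - 12.7768*u + 1.1088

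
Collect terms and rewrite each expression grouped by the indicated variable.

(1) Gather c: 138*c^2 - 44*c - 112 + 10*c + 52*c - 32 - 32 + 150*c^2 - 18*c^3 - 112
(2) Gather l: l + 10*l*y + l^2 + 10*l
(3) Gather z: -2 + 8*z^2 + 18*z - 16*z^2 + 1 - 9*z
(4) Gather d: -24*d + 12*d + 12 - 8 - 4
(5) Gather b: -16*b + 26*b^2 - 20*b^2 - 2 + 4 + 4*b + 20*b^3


(1) = -18*c^3 + 288*c^2 + 18*c - 288
(2) = l^2 + l*(10*y + 11)
(3) = -8*z^2 + 9*z - 1
(4) = -12*d
(5) = 20*b^3 + 6*b^2 - 12*b + 2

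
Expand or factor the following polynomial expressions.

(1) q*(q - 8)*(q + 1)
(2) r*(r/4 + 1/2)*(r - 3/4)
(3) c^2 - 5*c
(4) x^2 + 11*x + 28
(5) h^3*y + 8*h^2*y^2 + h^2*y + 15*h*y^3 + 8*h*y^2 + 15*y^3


(1) = q^3 - 7*q^2 - 8*q
(2) = r^3/4 + 5*r^2/16 - 3*r/8
(3) = c*(c - 5)
(4) = (x + 4)*(x + 7)
(5) = (h + 3*y)*(h + 5*y)*(h*y + y)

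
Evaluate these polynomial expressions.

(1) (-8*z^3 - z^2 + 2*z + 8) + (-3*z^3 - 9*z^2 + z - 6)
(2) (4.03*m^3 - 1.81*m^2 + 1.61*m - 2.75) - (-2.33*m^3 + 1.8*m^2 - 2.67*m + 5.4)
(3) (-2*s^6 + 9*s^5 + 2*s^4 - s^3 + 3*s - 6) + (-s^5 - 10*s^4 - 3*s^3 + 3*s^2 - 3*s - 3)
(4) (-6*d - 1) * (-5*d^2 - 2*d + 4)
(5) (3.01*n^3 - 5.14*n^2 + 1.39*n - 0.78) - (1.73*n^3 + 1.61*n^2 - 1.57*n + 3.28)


(1) = -11*z^3 - 10*z^2 + 3*z + 2
(2) = 6.36*m^3 - 3.61*m^2 + 4.28*m - 8.15
(3) = -2*s^6 + 8*s^5 - 8*s^4 - 4*s^3 + 3*s^2 - 9
(4) = 30*d^3 + 17*d^2 - 22*d - 4
(5) = 1.28*n^3 - 6.75*n^2 + 2.96*n - 4.06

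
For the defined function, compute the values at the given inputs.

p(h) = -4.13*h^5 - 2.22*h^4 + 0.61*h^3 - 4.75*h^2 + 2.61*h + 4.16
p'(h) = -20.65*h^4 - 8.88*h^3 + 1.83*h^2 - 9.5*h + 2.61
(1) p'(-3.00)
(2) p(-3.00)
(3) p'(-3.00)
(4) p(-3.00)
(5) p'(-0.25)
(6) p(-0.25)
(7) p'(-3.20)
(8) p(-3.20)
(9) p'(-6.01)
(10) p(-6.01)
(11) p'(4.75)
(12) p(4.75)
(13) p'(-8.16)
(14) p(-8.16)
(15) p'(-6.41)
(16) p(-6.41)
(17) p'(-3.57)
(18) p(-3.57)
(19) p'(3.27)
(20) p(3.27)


(1) = -1385.31
(2) = 760.88
(3) = -1385.31
(4) = 760.88
(5) = 5.16
(6) = 3.20
(7) = -1822.58
(8) = 1080.19
(9) = -24887.77
(10) = 29171.53
(11) = -11465.13
(12) = -11141.98
(13) = -86527.88
(14) = 138909.75
(15) = -32384.53
(16) = 40576.80
(17) = -2890.35
(18) = 1940.87
(19) = -2680.47
(20) = -1814.75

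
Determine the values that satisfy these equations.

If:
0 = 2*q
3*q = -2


Then:
No Solution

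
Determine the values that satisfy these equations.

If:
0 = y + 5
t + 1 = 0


Then:
t = -1
y = -5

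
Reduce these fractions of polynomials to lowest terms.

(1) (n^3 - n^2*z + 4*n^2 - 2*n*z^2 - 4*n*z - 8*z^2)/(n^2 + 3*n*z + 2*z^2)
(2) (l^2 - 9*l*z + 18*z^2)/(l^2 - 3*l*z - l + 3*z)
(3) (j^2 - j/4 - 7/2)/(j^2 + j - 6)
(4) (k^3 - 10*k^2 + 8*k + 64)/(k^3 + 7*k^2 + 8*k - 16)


(1) = (n^2 - 2*n*z + 4*n - 8*z)/(n + 2*z)
(2) = (l - 6*z)/(l - 1)
(3) = (4*j + 7)/(4*j + 12)
(4) = (k^3 - 10*k^2 + 8*k + 64)/(k^3 + 7*k^2 + 8*k - 16)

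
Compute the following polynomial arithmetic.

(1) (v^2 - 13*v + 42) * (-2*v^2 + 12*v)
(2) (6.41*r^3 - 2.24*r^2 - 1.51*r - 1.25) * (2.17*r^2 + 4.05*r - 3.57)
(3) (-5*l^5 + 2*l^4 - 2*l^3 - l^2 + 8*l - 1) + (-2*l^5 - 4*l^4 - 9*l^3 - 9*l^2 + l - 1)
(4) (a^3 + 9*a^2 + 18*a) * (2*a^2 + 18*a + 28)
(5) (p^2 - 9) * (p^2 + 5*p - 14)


(1) = -2*v^4 + 38*v^3 - 240*v^2 + 504*v
(2) = 13.9097*r^5 + 21.0997*r^4 - 35.2324*r^3 - 0.8312*r^2 + 0.3282*r + 4.4625
(3) = -7*l^5 - 2*l^4 - 11*l^3 - 10*l^2 + 9*l - 2
(4) = 2*a^5 + 36*a^4 + 226*a^3 + 576*a^2 + 504*a
(5) = p^4 + 5*p^3 - 23*p^2 - 45*p + 126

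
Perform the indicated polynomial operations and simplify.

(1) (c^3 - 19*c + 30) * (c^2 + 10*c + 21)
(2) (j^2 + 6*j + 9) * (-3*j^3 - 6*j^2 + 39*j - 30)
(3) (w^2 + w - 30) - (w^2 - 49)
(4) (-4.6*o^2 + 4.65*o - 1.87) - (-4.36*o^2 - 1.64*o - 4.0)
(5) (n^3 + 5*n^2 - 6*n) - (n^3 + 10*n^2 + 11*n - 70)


(1) = c^5 + 10*c^4 + 2*c^3 - 160*c^2 - 99*c + 630
(2) = -3*j^5 - 24*j^4 - 24*j^3 + 150*j^2 + 171*j - 270
(3) = w + 19
(4) = -0.24*o^2 + 6.29*o + 2.13
(5) = -5*n^2 - 17*n + 70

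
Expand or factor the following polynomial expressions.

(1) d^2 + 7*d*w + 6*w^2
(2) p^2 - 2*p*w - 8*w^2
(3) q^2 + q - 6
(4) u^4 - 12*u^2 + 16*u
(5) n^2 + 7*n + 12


(1) = (d + w)*(d + 6*w)
(2) = (p - 4*w)*(p + 2*w)
(3) = (q - 2)*(q + 3)
(4) = u*(u - 2)^2*(u + 4)
(5) = (n + 3)*(n + 4)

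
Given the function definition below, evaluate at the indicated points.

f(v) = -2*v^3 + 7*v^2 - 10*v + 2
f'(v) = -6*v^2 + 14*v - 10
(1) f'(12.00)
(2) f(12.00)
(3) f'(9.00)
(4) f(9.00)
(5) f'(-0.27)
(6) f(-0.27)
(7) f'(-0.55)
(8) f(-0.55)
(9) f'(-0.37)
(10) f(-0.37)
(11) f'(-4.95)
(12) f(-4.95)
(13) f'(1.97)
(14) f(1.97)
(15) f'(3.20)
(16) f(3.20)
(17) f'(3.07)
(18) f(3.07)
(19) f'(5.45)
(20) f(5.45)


(1) = -706.00
(2) = -2566.00
(3) = -370.00
(4) = -979.00
(5) = -14.22
(6) = 5.25
(7) = -19.52
(8) = 9.95
(9) = -16.00
(10) = 6.76
(11) = -226.31
(12) = 465.59
(13) = -5.71
(14) = -5.82
(15) = -26.64
(16) = -23.86
(17) = -23.57
(18) = -20.59
(19) = -111.92
(20) = -168.34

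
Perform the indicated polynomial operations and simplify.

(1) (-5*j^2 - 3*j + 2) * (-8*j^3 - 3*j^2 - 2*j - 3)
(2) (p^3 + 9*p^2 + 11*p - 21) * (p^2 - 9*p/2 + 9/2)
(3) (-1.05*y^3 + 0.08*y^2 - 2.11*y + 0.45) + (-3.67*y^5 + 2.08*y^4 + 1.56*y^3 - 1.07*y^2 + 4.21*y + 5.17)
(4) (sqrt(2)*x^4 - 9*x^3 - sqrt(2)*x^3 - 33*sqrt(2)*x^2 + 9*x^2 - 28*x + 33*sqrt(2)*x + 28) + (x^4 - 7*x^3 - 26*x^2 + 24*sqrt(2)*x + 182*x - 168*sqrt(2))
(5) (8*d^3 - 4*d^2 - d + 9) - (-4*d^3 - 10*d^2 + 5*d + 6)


(1) = 40*j^5 + 39*j^4 + 3*j^3 + 15*j^2 + 5*j - 6
(2) = p^5 + 9*p^4/2 - 25*p^3 - 30*p^2 + 144*p - 189/2
(3) = -3.67*y^5 + 2.08*y^4 + 0.51*y^3 - 0.99*y^2 + 2.1*y + 5.62
(4) = x^4 + sqrt(2)*x^4 - 16*x^3 - sqrt(2)*x^3 - 33*sqrt(2)*x^2 - 17*x^2 + 57*sqrt(2)*x + 154*x - 168*sqrt(2) + 28
(5) = 12*d^3 + 6*d^2 - 6*d + 3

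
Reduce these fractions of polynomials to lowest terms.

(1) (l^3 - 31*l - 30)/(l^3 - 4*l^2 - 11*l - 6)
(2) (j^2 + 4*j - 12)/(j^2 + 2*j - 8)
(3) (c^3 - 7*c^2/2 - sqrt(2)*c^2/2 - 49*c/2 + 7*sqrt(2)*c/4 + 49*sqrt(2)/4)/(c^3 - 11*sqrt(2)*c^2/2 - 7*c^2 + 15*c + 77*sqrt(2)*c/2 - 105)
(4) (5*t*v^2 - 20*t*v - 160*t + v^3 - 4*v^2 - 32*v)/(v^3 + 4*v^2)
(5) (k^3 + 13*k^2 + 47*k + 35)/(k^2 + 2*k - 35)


(1) = (l + 5)/(l + 1)
(2) = (j + 6)/(j + 4)
(3) = (8*c^2 + c*(28 - 4*sqrt(2)) - 14*sqrt(2))/(8*c^2 - 44*sqrt(2)*c + 120)
(4) = (5*t*v - 40*t + v^2 - 8*v)/v^2
(5) = (k^2 + 6*k + 5)/(k - 5)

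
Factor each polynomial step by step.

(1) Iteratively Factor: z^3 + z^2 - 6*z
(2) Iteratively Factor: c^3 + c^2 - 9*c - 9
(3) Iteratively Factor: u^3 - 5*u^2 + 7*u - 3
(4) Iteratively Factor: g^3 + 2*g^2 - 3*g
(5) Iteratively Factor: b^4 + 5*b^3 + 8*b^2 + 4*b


(1) = (z)*(z^2 + z - 6) = z*(z + 3)*(z - 2)
(2) = (c + 3)*(c^2 - 2*c - 3) = (c + 1)*(c + 3)*(c - 3)
(3) = (u - 1)*(u^2 - 4*u + 3) = (u - 1)^2*(u - 3)
(4) = (g)*(g^2 + 2*g - 3) = g*(g - 1)*(g + 3)
(5) = (b)*(b^3 + 5*b^2 + 8*b + 4) = b*(b + 1)*(b^2 + 4*b + 4) = b*(b + 1)*(b + 2)*(b + 2)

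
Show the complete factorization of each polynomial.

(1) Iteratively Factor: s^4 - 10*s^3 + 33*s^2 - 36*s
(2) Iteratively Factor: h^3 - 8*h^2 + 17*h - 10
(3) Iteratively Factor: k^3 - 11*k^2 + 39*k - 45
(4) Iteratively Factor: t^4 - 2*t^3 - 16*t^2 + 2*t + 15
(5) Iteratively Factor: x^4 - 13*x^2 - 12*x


(1) = (s - 4)*(s^3 - 6*s^2 + 9*s) = (s - 4)*(s - 3)*(s^2 - 3*s) = s*(s - 4)*(s - 3)*(s - 3)
(2) = (h - 2)*(h^2 - 6*h + 5) = (h - 5)*(h - 2)*(h - 1)
(3) = (k - 3)*(k^2 - 8*k + 15) = (k - 3)^2*(k - 5)
(4) = (t - 5)*(t^3 + 3*t^2 - t - 3) = (t - 5)*(t + 3)*(t^2 - 1) = (t - 5)*(t - 1)*(t + 3)*(t + 1)
(5) = (x + 1)*(x^3 - x^2 - 12*x) = (x - 4)*(x + 1)*(x^2 + 3*x) = x*(x - 4)*(x + 1)*(x + 3)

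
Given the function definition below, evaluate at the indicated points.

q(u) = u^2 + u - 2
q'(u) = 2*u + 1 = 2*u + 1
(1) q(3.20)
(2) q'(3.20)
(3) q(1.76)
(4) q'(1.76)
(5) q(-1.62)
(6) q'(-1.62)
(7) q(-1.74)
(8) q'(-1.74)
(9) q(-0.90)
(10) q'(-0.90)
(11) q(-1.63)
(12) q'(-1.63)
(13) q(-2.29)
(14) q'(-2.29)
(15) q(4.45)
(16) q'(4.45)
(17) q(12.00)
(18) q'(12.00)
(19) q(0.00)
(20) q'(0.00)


(1) = 11.44
(2) = 7.40
(3) = 2.86
(4) = 4.52
(5) = -1.00
(6) = -2.24
(7) = -0.71
(8) = -2.48
(9) = -2.09
(10) = -0.80
(11) = -0.97
(12) = -2.26
(13) = 0.95
(14) = -3.58
(15) = 22.25
(16) = 9.90
(17) = 154.00
(18) = 25.00
(19) = -2.00
(20) = 1.00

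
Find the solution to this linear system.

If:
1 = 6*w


Then:
w = 1/6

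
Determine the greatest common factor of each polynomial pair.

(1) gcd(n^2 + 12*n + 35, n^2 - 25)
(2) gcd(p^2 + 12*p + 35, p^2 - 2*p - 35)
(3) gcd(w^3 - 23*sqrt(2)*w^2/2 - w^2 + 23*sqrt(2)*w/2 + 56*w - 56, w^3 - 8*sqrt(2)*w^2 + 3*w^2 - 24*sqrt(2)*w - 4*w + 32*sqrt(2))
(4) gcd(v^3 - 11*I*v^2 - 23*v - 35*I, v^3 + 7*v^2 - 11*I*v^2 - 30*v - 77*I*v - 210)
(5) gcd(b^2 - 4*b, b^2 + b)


(1) = n + 5
(2) = gcd((p + 5)*(p + 7), (p - 7)*(p + 5)) = p + 5
(3) = gcd((w - 1)*(w - 8*sqrt(2))*(w - 7*sqrt(2)/2), (w - 1)*(w + 4)*(w - 8*sqrt(2))) = w^2 + w*(-8*sqrt(2) - 1) + 8*sqrt(2)
(4) = gcd((v - 7*I)*(v - 5*I)*(v + I), (v + 7)*(v - 6*I)*(v - 5*I)) = v - 5*I
(5) = b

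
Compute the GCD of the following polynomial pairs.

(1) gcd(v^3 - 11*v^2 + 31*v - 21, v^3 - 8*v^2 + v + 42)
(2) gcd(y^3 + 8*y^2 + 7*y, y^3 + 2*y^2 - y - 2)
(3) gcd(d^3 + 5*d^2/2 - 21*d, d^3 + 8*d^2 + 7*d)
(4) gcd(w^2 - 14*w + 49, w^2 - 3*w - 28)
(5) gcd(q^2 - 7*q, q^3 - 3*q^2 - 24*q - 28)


(1) = v^2 - 10*v + 21
(2) = y + 1
(3) = gcd(d*(d - 7/2)*(d + 6), d*(d + 1)*(d + 7)) = d
(4) = w - 7
(5) = gcd(q*(q - 7), (q - 7)*(q + 2)^2) = q - 7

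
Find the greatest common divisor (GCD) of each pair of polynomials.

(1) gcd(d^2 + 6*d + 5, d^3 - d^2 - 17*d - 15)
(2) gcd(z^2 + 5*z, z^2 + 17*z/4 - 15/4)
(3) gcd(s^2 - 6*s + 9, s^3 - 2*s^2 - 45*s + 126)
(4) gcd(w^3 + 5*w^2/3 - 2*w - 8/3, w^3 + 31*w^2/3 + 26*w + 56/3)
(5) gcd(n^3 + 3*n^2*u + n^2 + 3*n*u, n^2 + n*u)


(1) = d + 1
(2) = gcd(z*(z + 5), (z - 3/4)*(z + 5)) = z + 5
(3) = gcd((s - 3)^2, (s - 6)*(s - 3)*(s + 7)) = s - 3
(4) = gcd((w - 4/3)*(w + 1)*(w + 2), (w + 4/3)*(w + 2)*(w + 7)) = w + 2
(5) = n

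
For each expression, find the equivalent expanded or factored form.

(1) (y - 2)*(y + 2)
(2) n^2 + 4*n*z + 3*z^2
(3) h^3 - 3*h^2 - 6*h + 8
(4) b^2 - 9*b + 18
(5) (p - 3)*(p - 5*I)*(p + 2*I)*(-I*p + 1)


(1) = y^2 - 4
(2) = (n + z)*(n + 3*z)
(3) = (h - 4)*(h - 1)*(h + 2)
(4) = (b - 6)*(b - 3)
(5) = -I*p^4 - 2*p^3 + 3*I*p^3 + 6*p^2 - 13*I*p^2 + 10*p + 39*I*p - 30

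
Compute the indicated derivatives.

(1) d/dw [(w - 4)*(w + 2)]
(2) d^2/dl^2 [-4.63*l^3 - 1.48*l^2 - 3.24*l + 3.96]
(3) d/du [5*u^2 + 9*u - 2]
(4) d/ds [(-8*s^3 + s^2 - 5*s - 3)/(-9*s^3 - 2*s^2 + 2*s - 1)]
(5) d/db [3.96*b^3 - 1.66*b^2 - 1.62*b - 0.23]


(1) = 2*w - 2
(2) = -27.78*l - 2.96
(3) = 10*u + 9
(4) = (25*s^4 - 122*s^3 - 65*s^2 - 14*s + 11)/(81*s^6 + 36*s^5 - 32*s^4 + 10*s^3 + 8*s^2 - 4*s + 1)
(5) = 11.88*b^2 - 3.32*b - 1.62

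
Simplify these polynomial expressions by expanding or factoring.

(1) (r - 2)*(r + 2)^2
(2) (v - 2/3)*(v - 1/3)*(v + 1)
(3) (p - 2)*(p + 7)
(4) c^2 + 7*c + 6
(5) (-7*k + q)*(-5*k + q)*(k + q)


(1) = r^3 + 2*r^2 - 4*r - 8
(2) = v^3 - 7*v/9 + 2/9
(3) = p^2 + 5*p - 14
(4) = (c + 1)*(c + 6)
(5) = 35*k^3 + 23*k^2*q - 11*k*q^2 + q^3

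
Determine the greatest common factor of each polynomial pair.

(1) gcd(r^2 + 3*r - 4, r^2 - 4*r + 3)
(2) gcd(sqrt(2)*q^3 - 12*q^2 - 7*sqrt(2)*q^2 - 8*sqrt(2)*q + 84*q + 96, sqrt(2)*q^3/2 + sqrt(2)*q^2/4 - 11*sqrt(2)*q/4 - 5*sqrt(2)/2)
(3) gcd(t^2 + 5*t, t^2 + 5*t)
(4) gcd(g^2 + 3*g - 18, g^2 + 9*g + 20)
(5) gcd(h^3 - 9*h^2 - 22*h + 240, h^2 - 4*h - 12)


(1) = r - 1
(2) = gcd((q - 8)*(q - 6*sqrt(2))*(sqrt(2)*q + sqrt(2)), (q - 5/2)*(q + 2)*(sqrt(2)*q/2 + sqrt(2)/2)) = q + 1
(3) = gcd(t*(t + 5), t*(t + 5)) = t^2 + 5*t
(4) = gcd((g - 3)*(g + 6), (g + 4)*(g + 5)) = 1
(5) = h - 6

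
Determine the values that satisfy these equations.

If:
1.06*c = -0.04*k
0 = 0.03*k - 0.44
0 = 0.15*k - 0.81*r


Then:
c = -0.55
k = 14.67
r = 2.72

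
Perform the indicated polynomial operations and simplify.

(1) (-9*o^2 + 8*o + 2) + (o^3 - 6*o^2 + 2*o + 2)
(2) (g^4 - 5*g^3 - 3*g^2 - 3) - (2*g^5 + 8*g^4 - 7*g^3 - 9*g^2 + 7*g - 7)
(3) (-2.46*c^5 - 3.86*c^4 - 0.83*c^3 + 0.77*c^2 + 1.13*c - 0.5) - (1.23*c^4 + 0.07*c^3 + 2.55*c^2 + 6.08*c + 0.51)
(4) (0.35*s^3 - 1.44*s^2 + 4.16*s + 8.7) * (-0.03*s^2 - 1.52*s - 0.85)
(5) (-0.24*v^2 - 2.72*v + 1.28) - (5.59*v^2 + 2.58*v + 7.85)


(1) = o^3 - 15*o^2 + 10*o + 4
(2) = -2*g^5 - 7*g^4 + 2*g^3 + 6*g^2 - 7*g + 4
(3) = -2.46*c^5 - 5.09*c^4 - 0.9*c^3 - 1.78*c^2 - 4.95*c - 1.01
(4) = -0.0105*s^5 - 0.4888*s^4 + 1.7665*s^3 - 5.3602*s^2 - 16.76*s - 7.395
(5) = -5.83*v^2 - 5.3*v - 6.57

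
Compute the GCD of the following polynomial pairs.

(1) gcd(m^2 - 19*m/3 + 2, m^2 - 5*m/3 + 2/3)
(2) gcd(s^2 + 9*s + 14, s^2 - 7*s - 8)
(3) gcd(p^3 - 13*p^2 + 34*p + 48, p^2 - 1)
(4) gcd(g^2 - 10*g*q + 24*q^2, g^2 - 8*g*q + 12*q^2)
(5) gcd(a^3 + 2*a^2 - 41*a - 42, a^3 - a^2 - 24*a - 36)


(1) = 1
(2) = 1
(3) = p + 1
(4) = gcd((g - 6*q)*(g - 4*q), (g - 6*q)*(g - 2*q)) = -g + 6*q
(5) = a - 6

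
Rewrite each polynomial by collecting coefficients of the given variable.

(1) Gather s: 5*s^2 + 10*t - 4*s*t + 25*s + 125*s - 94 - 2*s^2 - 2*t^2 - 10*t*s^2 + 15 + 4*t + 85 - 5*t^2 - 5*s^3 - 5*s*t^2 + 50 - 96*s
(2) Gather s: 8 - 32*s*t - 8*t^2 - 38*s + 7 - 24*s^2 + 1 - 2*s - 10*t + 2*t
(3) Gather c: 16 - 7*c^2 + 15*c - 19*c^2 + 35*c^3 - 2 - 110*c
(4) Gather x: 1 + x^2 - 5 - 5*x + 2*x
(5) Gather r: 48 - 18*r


(1) = -5*s^3 + s^2*(3 - 10*t) + s*(-5*t^2 - 4*t + 54) - 7*t^2 + 14*t + 56
(2) = -24*s^2 + s*(-32*t - 40) - 8*t^2 - 8*t + 16
(3) = 35*c^3 - 26*c^2 - 95*c + 14
(4) = x^2 - 3*x - 4
(5) = 48 - 18*r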